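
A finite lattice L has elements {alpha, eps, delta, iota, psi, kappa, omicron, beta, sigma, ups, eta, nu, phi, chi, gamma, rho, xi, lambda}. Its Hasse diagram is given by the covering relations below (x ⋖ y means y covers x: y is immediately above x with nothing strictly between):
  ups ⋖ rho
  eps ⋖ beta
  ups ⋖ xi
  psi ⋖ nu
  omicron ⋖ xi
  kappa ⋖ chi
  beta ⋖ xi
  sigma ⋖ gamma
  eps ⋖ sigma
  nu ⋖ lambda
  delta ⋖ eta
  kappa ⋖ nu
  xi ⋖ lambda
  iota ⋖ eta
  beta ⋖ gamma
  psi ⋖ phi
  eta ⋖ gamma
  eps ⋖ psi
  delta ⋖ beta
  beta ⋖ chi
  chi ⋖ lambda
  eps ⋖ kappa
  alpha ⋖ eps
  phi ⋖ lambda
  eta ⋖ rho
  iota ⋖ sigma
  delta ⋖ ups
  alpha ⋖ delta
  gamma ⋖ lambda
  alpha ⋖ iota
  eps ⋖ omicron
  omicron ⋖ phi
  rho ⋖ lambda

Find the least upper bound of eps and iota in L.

Common upper bounds of {eps, iota}: gamma, lambda, sigma.
The least among these is sigma.

sigma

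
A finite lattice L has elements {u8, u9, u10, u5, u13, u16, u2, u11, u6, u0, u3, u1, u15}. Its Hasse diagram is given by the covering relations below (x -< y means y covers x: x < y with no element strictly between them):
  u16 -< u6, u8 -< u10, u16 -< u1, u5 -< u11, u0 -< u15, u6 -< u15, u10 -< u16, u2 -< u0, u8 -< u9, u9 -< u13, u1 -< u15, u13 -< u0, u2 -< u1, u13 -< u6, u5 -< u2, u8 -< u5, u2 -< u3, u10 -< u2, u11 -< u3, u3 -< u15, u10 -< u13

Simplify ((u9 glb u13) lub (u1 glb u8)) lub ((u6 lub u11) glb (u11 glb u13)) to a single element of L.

u9

u9 ∧ u13 = u9
u1 ∧ u8 = u8
u9 ∨ u8 = u9
u6 ∨ u11 = u15
u11 ∧ u13 = u8
u15 ∧ u8 = u8
u9 ∨ u8 = u9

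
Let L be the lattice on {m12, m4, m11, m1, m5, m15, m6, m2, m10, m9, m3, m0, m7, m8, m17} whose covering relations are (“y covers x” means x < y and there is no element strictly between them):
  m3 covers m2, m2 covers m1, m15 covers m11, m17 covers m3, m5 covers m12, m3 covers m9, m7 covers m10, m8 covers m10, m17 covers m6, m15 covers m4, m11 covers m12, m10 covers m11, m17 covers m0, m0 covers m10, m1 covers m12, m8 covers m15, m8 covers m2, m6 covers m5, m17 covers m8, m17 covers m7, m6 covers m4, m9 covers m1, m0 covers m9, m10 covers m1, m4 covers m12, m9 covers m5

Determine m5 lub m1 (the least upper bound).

m9

Common upper bounds of {m5, m1}: m0, m17, m3, m9.
The least among these is m9.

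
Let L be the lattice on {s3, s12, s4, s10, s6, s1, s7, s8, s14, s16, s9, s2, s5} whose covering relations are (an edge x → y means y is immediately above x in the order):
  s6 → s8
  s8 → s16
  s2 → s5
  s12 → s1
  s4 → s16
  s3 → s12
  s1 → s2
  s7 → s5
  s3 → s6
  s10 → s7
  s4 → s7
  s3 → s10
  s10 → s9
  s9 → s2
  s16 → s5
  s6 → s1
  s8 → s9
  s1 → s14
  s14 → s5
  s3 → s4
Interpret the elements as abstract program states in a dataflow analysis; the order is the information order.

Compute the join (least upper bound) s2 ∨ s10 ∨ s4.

s5

Common upper bounds of {s2, s10, s4}: s5.
The least among these is s5.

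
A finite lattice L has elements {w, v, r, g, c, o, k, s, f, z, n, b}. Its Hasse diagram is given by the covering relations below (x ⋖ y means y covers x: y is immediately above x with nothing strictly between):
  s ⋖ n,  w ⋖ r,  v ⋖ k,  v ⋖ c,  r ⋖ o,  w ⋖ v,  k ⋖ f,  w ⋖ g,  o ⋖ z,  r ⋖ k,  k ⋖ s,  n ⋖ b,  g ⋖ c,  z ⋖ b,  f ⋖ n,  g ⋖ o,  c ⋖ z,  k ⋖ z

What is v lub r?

Common upper bounds of {v, r}: b, f, k, n, s, z.
The least among these is k.

k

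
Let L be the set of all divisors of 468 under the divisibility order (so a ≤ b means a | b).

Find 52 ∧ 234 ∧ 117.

In the divisibility order, the meet is the greatest common divisor: gcd(52, 234, 117) = 13.

13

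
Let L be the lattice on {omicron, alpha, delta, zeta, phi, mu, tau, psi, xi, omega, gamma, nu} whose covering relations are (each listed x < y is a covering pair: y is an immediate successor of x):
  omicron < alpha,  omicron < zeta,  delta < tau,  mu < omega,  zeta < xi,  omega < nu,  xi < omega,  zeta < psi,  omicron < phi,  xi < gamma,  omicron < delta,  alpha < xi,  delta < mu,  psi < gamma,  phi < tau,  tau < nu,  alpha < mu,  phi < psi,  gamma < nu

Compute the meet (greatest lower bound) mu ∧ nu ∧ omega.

mu

Common lower bounds of {mu, nu, omega}: alpha, delta, mu, omicron.
The greatest among these is mu.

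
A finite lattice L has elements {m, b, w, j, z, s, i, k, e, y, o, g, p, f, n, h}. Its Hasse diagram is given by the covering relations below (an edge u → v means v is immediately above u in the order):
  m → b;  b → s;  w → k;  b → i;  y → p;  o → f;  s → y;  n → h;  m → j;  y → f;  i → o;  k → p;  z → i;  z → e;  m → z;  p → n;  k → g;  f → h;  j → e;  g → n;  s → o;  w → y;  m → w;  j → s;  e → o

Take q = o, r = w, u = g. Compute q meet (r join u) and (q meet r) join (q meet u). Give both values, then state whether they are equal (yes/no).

m; m; yes

r join u = g, so q meet (r join u) = o meet g = m.
q meet r = m and q meet u = m, so (q meet r) join (q meet u) = m join m = m.
Equal: yes.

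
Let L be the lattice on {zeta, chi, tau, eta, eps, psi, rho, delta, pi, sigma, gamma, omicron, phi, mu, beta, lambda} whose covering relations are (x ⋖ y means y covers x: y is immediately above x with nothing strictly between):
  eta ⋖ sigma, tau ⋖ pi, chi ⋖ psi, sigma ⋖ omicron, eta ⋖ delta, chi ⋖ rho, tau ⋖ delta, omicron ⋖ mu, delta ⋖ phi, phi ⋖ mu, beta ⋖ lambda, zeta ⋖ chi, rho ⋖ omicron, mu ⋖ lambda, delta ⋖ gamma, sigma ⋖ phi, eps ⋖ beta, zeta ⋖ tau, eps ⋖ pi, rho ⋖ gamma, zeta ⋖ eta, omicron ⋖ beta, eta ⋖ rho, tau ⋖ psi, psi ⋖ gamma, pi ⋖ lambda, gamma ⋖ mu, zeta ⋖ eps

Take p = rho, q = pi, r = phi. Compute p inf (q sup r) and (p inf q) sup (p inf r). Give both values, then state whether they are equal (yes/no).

q sup r = lambda, so p inf (q sup r) = rho inf lambda = rho.
p inf q = zeta and p inf r = eta, so (p inf q) sup (p inf r) = zeta sup eta = eta.
Equal: no.

rho; eta; no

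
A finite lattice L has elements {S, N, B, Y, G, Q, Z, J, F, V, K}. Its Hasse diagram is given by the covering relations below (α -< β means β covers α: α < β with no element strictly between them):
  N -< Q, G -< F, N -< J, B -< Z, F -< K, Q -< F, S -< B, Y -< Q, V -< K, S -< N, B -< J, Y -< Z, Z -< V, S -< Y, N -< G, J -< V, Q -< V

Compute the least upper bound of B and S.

Common upper bounds of {B, S}: B, J, K, V, Z.
The least among these is B.

B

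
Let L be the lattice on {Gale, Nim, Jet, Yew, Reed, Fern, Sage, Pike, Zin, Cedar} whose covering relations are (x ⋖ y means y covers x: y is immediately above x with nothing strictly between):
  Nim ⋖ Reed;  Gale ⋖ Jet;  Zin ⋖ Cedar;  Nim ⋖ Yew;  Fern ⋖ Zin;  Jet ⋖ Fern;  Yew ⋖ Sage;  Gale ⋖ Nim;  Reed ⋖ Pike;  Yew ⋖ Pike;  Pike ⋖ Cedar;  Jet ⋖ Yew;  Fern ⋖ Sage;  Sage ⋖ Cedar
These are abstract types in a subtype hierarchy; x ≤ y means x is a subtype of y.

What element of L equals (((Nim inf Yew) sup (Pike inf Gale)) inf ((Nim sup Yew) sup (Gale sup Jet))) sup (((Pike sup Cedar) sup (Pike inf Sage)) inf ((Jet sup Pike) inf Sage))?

Yew

Nim ∧ Yew = Nim
Pike ∧ Gale = Gale
Nim ∨ Gale = Nim
Nim ∨ Yew = Yew
Gale ∨ Jet = Jet
Yew ∨ Jet = Yew
Nim ∧ Yew = Nim
Pike ∨ Cedar = Cedar
Pike ∧ Sage = Yew
Cedar ∨ Yew = Cedar
Jet ∨ Pike = Pike
Pike ∧ Sage = Yew
Cedar ∧ Yew = Yew
Nim ∨ Yew = Yew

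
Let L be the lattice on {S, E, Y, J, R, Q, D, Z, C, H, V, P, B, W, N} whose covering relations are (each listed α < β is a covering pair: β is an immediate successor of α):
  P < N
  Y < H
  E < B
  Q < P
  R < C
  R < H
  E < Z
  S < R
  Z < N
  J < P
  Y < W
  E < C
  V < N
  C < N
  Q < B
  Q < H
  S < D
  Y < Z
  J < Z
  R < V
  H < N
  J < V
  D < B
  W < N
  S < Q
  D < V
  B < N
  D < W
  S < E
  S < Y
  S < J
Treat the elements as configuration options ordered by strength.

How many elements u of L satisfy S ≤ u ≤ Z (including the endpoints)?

The interval [S, Z] = {E, J, S, Y, Z}, which has 5 elements.

5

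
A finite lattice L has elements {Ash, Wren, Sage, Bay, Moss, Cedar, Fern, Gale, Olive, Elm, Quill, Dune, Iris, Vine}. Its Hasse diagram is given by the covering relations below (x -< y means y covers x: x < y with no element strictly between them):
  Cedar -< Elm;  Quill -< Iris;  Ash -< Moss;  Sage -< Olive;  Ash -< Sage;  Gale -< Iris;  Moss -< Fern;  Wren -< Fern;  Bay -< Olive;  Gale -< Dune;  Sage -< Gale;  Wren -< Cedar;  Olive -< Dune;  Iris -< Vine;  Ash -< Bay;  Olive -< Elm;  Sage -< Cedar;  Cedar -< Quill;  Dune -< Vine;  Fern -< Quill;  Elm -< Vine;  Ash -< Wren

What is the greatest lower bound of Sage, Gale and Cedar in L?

Sage

Common lower bounds of {Sage, Gale, Cedar}: Ash, Sage.
The greatest among these is Sage.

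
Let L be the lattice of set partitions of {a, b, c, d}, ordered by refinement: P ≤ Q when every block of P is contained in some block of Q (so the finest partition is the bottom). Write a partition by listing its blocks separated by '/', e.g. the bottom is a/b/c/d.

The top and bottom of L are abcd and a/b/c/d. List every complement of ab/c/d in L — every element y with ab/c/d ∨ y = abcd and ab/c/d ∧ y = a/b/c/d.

a/bcd, ac/bd, acd/b, ad/bc

Need y with ab/c/d ∨ y = abcd and ab/c/d ∧ y = a/b/c/d.
Checking each element gives: a/bcd, ac/bd, acd/b, ad/bc.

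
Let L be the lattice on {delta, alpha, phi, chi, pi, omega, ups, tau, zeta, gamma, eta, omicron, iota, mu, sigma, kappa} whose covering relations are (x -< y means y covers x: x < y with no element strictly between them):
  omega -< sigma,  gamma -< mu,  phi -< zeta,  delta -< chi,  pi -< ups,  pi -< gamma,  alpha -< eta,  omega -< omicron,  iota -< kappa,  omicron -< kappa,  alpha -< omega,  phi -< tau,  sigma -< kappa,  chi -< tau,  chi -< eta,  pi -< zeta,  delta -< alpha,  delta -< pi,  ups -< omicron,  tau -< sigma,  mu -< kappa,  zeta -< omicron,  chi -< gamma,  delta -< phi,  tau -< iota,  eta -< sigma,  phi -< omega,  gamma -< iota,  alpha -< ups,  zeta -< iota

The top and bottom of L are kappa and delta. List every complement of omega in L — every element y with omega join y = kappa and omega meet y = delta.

Need y with omega ∨ y = kappa and omega ∧ y = delta.
Checking each element gives: gamma, mu.

gamma, mu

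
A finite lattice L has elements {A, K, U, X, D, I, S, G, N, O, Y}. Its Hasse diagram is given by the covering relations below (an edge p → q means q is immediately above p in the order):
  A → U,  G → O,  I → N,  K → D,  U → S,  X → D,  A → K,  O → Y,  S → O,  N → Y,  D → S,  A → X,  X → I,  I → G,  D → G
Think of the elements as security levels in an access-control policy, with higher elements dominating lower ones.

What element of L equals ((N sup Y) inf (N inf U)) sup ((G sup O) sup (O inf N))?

N ∨ Y = Y
N ∧ U = A
Y ∧ A = A
G ∨ O = O
O ∧ N = I
O ∨ I = O
A ∨ O = O

O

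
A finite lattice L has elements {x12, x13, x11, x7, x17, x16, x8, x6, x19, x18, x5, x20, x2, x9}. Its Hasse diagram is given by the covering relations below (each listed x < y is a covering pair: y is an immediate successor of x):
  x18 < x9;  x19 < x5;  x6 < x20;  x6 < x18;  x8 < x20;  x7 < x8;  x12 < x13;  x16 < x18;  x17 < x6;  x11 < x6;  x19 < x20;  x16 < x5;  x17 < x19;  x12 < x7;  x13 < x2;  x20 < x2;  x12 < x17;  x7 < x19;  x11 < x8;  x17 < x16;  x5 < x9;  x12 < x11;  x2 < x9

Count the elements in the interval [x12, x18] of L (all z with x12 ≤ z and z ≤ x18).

6

The interval [x12, x18] = {x11, x12, x16, x17, x18, x6}, which has 6 elements.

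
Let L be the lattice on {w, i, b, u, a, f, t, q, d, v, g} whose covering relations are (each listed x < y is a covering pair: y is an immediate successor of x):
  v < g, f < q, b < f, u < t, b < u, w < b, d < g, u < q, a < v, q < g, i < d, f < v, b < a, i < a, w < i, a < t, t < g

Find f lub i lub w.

v

Common upper bounds of {f, i, w}: g, v.
The least among these is v.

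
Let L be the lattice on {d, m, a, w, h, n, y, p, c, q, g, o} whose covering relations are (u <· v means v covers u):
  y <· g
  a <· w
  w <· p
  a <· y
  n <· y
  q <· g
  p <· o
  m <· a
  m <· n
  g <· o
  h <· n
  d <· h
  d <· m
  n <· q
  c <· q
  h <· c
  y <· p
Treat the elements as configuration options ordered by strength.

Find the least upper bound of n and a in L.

y

Common upper bounds of {n, a}: g, o, p, y.
The least among these is y.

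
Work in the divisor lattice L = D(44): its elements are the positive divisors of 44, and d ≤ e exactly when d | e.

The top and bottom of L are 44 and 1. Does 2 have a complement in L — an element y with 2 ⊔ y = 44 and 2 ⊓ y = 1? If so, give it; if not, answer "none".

none

For every candidate y, either 2 ∨ y ≠ 44 or 2 ∧ y ≠ 1; no complement exists.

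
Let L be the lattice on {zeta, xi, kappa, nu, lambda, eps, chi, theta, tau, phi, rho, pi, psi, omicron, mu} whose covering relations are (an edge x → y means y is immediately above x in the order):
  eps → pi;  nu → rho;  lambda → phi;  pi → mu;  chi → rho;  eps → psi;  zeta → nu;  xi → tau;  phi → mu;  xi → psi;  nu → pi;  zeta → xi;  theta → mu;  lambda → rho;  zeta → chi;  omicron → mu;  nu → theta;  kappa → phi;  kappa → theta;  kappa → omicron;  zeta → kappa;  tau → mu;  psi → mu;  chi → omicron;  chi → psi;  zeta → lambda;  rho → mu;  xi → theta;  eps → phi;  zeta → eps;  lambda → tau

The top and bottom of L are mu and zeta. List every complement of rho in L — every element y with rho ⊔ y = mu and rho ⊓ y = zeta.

eps, kappa, xi

Need y with rho ∨ y = mu and rho ∧ y = zeta.
Checking each element gives: eps, kappa, xi.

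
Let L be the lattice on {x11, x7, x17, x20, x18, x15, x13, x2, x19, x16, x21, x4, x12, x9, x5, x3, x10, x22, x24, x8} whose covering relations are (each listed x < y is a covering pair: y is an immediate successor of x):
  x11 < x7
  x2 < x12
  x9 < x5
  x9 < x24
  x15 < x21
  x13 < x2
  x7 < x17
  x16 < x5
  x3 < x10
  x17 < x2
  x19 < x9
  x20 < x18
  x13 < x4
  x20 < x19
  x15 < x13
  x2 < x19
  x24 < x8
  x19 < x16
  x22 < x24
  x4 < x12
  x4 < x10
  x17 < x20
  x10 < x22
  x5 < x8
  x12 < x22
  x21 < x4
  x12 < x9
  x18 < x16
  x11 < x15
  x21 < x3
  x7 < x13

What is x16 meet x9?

x19

Common lower bounds of {x16, x9}: x11, x13, x15, x17, x19, x2, x20, x7.
The greatest among these is x19.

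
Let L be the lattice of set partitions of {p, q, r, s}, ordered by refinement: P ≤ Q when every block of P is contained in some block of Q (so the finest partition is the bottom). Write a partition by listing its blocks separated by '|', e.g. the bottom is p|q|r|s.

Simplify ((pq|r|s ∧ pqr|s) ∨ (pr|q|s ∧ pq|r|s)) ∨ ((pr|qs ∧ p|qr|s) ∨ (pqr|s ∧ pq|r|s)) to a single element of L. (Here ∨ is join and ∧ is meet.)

pq|r|s

pq|r|s ∧ pqr|s = pq|r|s
pr|q|s ∧ pq|r|s = p|q|r|s
pq|r|s ∨ p|q|r|s = pq|r|s
pr|qs ∧ p|qr|s = p|q|r|s
pqr|s ∧ pq|r|s = pq|r|s
p|q|r|s ∨ pq|r|s = pq|r|s
pq|r|s ∨ pq|r|s = pq|r|s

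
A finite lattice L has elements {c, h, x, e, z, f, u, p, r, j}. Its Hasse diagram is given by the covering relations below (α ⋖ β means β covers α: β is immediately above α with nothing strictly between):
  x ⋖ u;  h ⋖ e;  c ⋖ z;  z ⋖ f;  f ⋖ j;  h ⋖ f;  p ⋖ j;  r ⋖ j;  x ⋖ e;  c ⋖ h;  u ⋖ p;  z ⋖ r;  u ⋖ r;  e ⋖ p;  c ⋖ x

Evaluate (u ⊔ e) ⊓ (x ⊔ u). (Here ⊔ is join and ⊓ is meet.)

u

u ∨ e = p
x ∨ u = u
p ∧ u = u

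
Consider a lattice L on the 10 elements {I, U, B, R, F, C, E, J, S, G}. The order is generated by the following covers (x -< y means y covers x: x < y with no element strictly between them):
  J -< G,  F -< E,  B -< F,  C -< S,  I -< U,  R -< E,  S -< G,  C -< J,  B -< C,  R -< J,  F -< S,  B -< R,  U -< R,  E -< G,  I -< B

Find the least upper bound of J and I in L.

Common upper bounds of {J, I}: G, J.
The least among these is J.

J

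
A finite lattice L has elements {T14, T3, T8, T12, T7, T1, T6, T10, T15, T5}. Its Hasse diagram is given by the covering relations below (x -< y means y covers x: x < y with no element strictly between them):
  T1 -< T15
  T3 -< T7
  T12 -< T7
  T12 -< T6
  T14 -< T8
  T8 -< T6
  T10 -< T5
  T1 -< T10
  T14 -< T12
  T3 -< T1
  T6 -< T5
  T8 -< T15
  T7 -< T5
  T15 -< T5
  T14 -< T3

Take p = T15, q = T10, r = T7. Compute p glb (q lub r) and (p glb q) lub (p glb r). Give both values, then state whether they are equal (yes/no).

q lub r = T5, so p glb (q lub r) = T15 glb T5 = T15.
p glb q = T1 and p glb r = T3, so (p glb q) lub (p glb r) = T1 lub T3 = T1.
Equal: no.

T15; T1; no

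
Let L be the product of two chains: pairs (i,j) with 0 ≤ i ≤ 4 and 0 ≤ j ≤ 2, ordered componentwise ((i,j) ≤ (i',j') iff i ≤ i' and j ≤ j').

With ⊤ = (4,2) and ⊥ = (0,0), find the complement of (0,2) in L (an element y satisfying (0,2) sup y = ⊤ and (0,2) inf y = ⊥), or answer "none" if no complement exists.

(4,0)

Need y with (0,2) ∨ y = (4,2) and (0,2) ∧ y = (0,0).
Checking each element gives: (4,0).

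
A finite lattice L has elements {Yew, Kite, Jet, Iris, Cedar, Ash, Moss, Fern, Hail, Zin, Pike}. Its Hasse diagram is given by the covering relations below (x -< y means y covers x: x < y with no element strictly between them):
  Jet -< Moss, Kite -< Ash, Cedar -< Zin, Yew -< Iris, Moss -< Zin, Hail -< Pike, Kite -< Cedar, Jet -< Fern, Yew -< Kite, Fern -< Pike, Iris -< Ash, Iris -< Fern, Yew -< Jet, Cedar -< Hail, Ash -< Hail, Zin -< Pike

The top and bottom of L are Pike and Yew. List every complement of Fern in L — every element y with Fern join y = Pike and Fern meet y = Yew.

Cedar, Kite

Need y with Fern ∨ y = Pike and Fern ∧ y = Yew.
Checking each element gives: Cedar, Kite.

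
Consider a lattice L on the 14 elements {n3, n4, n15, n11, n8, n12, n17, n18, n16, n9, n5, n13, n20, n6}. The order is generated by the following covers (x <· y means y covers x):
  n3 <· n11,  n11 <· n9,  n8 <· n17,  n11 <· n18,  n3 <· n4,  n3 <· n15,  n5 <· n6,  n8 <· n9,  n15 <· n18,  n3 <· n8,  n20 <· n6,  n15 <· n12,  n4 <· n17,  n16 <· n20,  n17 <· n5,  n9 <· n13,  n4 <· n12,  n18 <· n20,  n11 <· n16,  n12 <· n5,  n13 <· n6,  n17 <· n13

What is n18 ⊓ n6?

Common lower bounds of {n18, n6}: n11, n15, n18, n3.
The greatest among these is n18.

n18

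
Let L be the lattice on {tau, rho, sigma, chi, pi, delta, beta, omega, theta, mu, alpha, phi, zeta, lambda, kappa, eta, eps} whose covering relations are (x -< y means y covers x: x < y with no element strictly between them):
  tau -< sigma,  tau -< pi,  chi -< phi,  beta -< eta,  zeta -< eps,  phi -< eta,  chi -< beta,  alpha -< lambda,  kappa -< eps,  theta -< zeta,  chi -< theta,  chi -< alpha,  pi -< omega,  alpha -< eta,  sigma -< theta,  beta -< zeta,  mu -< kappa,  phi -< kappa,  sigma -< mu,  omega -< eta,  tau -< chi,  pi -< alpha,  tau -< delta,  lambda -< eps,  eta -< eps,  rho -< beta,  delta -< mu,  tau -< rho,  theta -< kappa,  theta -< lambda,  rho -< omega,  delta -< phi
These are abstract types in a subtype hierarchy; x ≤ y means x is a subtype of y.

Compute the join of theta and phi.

kappa

Common upper bounds of {theta, phi}: eps, kappa.
The least among these is kappa.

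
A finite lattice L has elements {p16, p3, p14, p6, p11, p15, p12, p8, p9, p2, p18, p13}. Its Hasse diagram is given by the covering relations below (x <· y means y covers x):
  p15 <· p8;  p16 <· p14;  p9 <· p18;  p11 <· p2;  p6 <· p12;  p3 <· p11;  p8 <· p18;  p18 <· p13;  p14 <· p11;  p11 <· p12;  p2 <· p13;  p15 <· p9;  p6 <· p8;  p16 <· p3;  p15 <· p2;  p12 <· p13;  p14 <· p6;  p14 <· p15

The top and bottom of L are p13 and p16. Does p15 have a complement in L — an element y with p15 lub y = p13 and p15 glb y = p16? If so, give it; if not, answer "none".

none

For every candidate y, either p15 ∨ y ≠ p13 or p15 ∧ y ≠ p16; no complement exists.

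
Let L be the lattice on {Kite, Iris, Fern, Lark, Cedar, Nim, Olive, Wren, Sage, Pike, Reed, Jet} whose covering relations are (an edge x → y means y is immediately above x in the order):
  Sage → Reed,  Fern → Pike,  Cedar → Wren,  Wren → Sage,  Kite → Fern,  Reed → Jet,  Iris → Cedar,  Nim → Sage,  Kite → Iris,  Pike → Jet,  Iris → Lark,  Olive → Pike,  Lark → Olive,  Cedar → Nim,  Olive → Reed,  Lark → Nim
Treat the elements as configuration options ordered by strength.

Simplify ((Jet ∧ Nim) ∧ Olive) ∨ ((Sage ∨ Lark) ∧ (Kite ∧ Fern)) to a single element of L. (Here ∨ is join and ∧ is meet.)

Jet ∧ Nim = Nim
Nim ∧ Olive = Lark
Sage ∨ Lark = Sage
Kite ∧ Fern = Kite
Sage ∧ Kite = Kite
Lark ∨ Kite = Lark

Lark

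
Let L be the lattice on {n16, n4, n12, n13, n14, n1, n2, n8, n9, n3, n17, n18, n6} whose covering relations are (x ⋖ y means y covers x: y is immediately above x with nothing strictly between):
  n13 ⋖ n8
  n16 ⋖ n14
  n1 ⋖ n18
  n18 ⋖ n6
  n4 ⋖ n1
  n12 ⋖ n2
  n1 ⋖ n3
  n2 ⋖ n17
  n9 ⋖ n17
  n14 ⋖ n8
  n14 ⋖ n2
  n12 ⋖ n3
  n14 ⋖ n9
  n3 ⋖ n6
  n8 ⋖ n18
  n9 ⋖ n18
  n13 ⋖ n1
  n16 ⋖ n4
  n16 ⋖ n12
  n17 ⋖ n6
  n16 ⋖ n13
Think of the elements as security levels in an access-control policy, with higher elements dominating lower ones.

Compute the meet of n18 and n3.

Common lower bounds of {n18, n3}: n1, n13, n16, n4.
The greatest among these is n1.

n1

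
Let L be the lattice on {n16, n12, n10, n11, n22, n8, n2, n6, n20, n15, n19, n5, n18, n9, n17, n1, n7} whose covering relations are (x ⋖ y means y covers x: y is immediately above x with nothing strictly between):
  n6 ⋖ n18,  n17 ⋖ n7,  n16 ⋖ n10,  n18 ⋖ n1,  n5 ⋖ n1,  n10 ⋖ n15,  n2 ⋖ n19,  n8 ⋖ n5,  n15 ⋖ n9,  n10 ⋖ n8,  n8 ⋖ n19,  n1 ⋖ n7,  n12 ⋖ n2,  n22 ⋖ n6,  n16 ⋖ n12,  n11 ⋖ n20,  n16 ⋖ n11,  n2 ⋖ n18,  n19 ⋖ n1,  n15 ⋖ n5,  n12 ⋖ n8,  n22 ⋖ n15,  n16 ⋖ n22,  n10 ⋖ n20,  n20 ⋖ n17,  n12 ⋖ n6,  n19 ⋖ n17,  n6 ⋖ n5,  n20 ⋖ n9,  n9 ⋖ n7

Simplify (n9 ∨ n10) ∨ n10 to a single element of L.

n9 ∨ n10 = n9
n9 ∨ n10 = n9

n9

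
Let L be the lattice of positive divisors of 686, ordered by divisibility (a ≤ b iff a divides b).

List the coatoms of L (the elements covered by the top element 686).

The coatoms are exactly the elements covered by 686: 343, 98.

343, 98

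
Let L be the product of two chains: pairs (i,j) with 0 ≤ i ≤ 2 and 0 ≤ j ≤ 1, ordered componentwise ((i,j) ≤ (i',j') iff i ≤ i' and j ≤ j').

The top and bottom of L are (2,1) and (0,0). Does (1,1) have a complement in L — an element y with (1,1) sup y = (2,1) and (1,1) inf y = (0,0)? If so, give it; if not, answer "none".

none

For every candidate y, either (1,1) ∨ y ≠ (2,1) or (1,1) ∧ y ≠ (0,0); no complement exists.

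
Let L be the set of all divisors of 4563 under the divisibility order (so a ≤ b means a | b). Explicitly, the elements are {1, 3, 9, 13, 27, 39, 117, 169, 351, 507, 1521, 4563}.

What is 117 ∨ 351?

In the divisibility order, the join is the least common multiple: lcm(117, 351) = 351.

351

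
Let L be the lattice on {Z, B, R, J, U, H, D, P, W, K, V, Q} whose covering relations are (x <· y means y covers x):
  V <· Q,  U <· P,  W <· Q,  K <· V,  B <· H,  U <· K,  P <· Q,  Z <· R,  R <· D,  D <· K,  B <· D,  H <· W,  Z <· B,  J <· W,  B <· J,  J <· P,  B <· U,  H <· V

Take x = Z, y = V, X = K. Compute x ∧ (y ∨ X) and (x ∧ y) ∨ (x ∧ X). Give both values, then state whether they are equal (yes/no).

y ∨ X = V, so x ∧ (y ∨ X) = Z ∧ V = Z.
x ∧ y = Z and x ∧ X = Z, so (x ∧ y) ∨ (x ∧ X) = Z ∨ Z = Z.
Equal: yes.

Z; Z; yes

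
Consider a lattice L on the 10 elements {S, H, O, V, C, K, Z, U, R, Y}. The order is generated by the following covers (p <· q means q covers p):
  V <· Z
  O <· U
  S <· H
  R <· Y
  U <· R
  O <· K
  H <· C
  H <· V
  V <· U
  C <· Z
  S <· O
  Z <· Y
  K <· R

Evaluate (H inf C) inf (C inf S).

S

H ∧ C = H
C ∧ S = S
H ∧ S = S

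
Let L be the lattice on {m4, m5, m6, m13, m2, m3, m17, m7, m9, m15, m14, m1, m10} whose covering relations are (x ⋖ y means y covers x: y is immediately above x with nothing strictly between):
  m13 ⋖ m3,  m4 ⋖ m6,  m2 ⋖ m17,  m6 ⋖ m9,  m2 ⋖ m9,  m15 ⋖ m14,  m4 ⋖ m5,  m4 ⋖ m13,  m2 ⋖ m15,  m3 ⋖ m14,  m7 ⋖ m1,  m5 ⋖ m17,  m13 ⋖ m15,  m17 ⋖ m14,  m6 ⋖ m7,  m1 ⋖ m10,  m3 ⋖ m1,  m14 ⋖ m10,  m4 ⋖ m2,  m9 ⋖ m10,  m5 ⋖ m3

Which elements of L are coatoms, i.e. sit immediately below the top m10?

m1, m14, m9

The coatoms are exactly the elements covered by m10: m1, m14, m9.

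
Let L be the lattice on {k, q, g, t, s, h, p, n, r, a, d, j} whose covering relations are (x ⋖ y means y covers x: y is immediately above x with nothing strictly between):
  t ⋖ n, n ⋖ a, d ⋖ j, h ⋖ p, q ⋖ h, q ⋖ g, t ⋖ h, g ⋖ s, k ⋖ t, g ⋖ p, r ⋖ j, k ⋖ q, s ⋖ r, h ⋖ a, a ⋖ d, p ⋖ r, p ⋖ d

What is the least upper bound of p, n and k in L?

Common upper bounds of {p, n, k}: d, j.
The least among these is d.

d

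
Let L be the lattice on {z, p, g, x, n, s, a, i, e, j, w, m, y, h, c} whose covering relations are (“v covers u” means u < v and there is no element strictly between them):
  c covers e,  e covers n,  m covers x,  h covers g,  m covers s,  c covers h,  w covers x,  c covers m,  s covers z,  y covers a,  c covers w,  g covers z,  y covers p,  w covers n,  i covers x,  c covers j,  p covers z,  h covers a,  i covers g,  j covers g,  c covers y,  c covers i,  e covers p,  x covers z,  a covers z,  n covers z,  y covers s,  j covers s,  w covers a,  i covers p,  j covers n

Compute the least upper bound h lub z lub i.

Common upper bounds of {h, z, i}: c.
The least among these is c.

c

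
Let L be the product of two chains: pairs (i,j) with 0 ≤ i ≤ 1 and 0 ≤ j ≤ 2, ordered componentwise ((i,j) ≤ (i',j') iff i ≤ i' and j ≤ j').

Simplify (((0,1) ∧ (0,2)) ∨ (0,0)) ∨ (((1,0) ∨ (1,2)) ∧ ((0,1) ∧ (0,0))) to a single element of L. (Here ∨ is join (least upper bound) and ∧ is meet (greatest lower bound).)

(0,1) ∧ (0,2) = (0,1)
(0,1) ∨ (0,0) = (0,1)
(1,0) ∨ (1,2) = (1,2)
(0,1) ∧ (0,0) = (0,0)
(1,2) ∧ (0,0) = (0,0)
(0,1) ∨ (0,0) = (0,1)

(0,1)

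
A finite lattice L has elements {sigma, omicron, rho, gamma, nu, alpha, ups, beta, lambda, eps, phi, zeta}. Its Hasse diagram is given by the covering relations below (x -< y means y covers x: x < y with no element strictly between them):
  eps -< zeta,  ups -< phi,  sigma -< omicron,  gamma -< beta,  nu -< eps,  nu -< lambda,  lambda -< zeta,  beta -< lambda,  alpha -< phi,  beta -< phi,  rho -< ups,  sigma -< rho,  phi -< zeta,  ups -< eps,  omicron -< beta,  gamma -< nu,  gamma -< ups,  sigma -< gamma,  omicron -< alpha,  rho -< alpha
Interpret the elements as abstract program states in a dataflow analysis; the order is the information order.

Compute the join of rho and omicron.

alpha

Common upper bounds of {rho, omicron}: alpha, phi, zeta.
The least among these is alpha.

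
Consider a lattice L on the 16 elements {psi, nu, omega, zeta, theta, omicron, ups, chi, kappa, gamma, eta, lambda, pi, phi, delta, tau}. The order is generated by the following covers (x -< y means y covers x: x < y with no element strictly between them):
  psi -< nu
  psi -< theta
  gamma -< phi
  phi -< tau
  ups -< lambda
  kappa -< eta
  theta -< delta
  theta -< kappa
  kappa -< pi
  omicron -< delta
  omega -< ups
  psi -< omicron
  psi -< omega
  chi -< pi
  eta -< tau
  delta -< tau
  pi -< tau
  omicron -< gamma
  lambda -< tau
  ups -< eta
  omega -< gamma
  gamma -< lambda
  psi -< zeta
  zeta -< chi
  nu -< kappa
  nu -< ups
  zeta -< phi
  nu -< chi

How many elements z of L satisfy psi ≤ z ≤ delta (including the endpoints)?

The interval [psi, delta] = {delta, omicron, psi, theta}, which has 4 elements.

4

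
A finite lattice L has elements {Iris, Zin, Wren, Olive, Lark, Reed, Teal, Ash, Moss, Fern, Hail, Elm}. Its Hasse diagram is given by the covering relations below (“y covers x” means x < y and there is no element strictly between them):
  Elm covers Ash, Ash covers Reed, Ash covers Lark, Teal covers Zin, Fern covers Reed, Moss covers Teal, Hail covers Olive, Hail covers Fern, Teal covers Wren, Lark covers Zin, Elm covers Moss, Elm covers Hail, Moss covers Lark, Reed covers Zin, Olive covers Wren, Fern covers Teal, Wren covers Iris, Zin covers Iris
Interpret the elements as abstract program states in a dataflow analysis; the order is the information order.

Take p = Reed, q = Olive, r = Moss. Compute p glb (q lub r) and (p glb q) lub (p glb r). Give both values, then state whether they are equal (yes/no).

Reed; Zin; no

q lub r = Elm, so p glb (q lub r) = Reed glb Elm = Reed.
p glb q = Iris and p glb r = Zin, so (p glb q) lub (p glb r) = Iris lub Zin = Zin.
Equal: no.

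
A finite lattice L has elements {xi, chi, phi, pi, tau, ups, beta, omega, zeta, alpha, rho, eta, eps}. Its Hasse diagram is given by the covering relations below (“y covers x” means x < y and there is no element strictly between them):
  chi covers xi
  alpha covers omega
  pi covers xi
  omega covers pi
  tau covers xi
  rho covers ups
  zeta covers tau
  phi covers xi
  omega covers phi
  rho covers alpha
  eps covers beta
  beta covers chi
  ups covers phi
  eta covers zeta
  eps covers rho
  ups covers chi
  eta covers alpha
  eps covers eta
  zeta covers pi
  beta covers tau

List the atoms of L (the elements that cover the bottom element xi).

The atoms are exactly the elements that cover xi: chi, phi, pi, tau.

chi, phi, pi, tau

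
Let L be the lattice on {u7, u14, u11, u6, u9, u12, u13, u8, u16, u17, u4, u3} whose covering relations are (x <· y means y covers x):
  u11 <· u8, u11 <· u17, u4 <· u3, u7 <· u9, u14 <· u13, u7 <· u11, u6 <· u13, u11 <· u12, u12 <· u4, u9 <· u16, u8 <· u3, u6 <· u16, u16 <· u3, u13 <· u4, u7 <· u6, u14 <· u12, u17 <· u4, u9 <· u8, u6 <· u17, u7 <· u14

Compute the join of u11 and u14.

u12

Common upper bounds of {u11, u14}: u12, u3, u4.
The least among these is u12.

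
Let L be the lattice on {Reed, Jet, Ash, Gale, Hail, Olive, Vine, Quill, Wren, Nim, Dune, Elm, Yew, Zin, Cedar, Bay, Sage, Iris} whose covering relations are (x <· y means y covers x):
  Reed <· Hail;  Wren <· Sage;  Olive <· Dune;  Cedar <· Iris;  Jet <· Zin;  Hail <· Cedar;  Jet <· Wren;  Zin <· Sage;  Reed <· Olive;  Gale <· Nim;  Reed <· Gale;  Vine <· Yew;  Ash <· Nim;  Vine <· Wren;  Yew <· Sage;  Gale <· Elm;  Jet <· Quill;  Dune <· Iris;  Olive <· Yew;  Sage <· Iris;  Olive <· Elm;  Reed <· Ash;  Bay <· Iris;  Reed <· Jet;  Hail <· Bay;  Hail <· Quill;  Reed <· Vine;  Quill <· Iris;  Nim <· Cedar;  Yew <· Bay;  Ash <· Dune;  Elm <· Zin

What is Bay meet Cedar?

Hail

Common lower bounds of {Bay, Cedar}: Hail, Reed.
The greatest among these is Hail.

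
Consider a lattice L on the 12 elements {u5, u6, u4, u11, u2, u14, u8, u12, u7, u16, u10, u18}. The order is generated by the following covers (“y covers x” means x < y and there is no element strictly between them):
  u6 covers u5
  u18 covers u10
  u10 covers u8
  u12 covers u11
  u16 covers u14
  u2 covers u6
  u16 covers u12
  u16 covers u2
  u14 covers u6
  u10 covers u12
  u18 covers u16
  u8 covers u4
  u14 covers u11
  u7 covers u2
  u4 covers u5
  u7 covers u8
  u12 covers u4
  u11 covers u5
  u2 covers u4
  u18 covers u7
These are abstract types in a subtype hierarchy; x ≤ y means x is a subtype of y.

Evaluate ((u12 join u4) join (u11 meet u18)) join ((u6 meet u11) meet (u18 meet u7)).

u12 ∨ u4 = u12
u11 ∧ u18 = u11
u12 ∨ u11 = u12
u6 ∧ u11 = u5
u18 ∧ u7 = u7
u5 ∧ u7 = u5
u12 ∨ u5 = u12

u12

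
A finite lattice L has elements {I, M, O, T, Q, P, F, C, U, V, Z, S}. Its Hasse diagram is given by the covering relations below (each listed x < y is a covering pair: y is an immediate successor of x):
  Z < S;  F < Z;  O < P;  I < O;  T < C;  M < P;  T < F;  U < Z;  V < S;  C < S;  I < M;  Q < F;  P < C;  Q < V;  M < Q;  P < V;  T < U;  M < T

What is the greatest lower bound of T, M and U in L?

M

Common lower bounds of {T, M, U}: I, M.
The greatest among these is M.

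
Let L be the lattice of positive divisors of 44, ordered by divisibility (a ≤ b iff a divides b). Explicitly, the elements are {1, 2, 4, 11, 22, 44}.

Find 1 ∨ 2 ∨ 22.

22

In the divisibility order, the join is the least common multiple: lcm(1, 2, 22) = 22.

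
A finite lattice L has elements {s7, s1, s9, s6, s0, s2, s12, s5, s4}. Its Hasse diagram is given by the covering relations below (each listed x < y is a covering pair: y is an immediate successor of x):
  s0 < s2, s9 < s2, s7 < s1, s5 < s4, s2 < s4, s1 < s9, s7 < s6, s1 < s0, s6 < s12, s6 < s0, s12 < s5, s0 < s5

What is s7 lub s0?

s0

Common upper bounds of {s7, s0}: s0, s2, s4, s5.
The least among these is s0.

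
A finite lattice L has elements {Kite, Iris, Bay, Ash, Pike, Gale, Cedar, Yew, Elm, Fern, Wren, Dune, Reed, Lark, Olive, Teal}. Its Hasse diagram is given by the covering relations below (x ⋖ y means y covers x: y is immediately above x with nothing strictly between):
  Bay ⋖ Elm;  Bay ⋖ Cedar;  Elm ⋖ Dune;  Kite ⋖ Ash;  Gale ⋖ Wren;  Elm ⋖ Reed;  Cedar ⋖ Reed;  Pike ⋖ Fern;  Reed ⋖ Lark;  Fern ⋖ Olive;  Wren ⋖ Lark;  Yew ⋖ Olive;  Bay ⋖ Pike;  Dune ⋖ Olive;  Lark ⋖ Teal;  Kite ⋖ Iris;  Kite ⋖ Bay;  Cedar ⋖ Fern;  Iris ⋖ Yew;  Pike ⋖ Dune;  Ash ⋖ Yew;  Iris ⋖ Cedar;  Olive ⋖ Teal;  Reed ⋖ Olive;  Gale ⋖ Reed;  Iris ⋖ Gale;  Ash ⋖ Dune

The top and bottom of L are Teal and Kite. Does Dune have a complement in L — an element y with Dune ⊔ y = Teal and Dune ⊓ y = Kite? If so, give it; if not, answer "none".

Need y with Dune ∨ y = Teal and Dune ∧ y = Kite.
Checking each element gives: Wren.

Wren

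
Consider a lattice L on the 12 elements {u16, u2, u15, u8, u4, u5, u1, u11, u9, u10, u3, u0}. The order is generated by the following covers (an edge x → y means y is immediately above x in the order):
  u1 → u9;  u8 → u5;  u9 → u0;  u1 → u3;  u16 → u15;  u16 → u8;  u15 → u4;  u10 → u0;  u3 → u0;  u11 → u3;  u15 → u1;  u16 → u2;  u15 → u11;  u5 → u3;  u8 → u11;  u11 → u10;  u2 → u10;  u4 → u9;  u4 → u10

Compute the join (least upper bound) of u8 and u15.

Common upper bounds of {u8, u15}: u0, u10, u11, u3.
The least among these is u11.

u11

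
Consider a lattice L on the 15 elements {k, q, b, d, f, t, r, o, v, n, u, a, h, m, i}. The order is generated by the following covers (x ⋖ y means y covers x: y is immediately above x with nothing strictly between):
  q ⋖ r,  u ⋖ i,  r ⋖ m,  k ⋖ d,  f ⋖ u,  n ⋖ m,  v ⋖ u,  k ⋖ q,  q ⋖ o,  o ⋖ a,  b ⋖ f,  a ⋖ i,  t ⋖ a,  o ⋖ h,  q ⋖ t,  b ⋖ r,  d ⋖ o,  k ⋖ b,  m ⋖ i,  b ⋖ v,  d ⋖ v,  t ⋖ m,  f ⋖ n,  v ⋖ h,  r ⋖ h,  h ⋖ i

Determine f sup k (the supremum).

Common upper bounds of {f, k}: f, i, m, n, u.
The least among these is f.

f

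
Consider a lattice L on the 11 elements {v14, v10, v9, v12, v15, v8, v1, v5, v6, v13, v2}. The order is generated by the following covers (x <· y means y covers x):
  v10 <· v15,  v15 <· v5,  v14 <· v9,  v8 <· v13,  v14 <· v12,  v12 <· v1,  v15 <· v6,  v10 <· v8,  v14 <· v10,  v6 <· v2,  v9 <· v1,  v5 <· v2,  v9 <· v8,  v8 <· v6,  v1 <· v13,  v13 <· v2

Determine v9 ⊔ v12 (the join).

v1

Common upper bounds of {v9, v12}: v1, v13, v2.
The least among these is v1.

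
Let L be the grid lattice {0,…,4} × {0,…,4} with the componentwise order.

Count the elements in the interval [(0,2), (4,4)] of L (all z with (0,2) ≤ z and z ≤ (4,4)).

The interval [(0,2), (4,4)] = {(0,2), (0,3), (0,4), (1,2), (1,3), (1,4), (2,2), (2,3), (2,4), (3,2), (3,3), (3,4), (4,2), (4,3), (4,4)}, which has 15 elements.

15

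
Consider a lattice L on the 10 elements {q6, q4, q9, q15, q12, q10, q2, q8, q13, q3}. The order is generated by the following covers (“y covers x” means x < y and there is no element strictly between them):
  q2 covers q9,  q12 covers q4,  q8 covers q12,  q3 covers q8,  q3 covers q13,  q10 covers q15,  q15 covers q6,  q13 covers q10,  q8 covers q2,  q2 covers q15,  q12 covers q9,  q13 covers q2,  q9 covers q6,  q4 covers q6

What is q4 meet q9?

q6

Common lower bounds of {q4, q9}: q6.
The greatest among these is q6.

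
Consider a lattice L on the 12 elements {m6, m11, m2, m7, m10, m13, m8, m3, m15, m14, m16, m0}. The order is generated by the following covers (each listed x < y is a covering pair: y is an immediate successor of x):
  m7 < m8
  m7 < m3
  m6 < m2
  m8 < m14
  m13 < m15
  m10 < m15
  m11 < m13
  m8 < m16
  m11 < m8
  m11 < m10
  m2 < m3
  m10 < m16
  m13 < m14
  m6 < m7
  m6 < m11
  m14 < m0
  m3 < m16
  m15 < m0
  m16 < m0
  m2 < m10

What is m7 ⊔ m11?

Common upper bounds of {m7, m11}: m0, m14, m16, m8.
The least among these is m8.

m8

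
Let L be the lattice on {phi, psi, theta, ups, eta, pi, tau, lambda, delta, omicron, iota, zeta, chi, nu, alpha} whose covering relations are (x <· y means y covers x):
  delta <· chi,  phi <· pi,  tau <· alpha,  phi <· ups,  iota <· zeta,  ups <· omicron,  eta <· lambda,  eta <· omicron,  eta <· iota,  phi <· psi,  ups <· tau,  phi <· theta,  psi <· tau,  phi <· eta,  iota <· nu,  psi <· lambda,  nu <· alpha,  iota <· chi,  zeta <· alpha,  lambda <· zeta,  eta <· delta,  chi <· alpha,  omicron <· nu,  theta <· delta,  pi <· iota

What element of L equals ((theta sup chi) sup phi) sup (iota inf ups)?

theta ∨ chi = chi
chi ∨ phi = chi
iota ∧ ups = phi
chi ∨ phi = chi

chi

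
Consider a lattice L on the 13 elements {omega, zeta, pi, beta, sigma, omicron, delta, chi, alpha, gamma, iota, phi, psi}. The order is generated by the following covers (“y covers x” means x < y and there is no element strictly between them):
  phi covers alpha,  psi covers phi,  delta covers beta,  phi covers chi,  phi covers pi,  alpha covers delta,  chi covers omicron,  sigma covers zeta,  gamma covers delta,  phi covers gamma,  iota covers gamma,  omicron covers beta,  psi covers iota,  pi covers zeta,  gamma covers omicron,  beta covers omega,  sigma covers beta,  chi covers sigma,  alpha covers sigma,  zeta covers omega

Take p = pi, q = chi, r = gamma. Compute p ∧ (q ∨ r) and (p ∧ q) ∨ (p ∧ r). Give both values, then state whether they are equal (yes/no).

pi; zeta; no

q ∨ r = phi, so p ∧ (q ∨ r) = pi ∧ phi = pi.
p ∧ q = zeta and p ∧ r = omega, so (p ∧ q) ∨ (p ∧ r) = zeta ∨ omega = zeta.
Equal: no.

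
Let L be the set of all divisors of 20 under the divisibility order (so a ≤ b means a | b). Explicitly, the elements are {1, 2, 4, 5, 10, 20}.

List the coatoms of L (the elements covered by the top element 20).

10, 4

The coatoms are exactly the elements covered by 20: 10, 4.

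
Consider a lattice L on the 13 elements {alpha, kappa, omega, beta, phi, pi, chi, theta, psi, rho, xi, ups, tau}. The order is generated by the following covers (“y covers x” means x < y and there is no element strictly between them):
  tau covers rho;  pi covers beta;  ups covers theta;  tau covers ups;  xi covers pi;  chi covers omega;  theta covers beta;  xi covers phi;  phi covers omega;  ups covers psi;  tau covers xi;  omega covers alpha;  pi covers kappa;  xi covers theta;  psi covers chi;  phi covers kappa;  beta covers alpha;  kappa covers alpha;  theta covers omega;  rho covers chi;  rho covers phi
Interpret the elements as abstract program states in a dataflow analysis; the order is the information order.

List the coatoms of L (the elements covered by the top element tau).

The coatoms are exactly the elements covered by tau: rho, ups, xi.

rho, ups, xi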